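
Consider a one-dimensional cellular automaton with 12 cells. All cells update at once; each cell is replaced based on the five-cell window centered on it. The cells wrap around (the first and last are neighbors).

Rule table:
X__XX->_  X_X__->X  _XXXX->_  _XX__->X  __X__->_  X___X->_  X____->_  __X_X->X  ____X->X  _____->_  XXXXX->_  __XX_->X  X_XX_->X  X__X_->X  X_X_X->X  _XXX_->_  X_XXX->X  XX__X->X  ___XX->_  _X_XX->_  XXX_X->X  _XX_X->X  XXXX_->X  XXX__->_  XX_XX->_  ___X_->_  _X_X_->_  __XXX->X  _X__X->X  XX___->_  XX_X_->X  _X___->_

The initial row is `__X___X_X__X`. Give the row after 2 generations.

XX__X_X_X_X_

generation 1: XX____X_XXX_
generation 2: XX__X_X_X_X_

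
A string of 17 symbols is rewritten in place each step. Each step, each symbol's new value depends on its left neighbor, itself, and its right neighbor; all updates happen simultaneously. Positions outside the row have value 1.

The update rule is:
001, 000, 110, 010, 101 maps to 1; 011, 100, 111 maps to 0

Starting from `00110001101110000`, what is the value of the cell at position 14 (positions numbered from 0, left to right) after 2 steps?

0

01010110110010111
11111011010111000
position 14 holds 0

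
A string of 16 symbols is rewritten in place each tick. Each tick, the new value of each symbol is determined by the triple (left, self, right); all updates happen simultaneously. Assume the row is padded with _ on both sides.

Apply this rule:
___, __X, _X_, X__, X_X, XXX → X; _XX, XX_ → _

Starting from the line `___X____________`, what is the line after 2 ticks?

XXXXXXXXXXXXXXXX
_XXXXXXXXXXXXXX_

_XXXXXXXXXXXXXX_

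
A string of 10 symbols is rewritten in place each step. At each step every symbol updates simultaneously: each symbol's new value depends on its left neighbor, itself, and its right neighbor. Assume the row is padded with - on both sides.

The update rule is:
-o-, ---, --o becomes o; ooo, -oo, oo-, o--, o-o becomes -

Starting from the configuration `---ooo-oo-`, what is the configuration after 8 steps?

-------ooo

ooo-------
----oooooo
oooo------
-----ooooo
ooooo-----
------oooo
oooooo----
-------ooo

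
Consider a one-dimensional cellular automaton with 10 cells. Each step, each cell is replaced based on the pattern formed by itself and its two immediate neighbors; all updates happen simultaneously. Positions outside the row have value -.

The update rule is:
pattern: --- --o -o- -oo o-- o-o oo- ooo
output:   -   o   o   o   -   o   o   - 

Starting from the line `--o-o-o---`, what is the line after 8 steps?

step 1: -oooooo---
step 2: oo----o---
step 3: oo---oo---
step 4: oo--ooo---
step 5: oo-oo-o---
step 6: ooooooo---
step 7: o-----o---
step 8: o----oo---

o----oo---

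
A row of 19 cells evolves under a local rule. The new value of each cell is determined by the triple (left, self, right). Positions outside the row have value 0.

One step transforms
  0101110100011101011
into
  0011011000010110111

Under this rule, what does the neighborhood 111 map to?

0

At position 4 the neighborhood is 111; the next row has 0 there.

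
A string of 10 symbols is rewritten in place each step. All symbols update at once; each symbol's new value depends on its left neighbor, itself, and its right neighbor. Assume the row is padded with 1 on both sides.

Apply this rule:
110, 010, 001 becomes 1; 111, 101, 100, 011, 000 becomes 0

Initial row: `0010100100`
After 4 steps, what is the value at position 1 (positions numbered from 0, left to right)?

0

step 1: 0110101101
step 2: 0010100100  (repeats step 0; period 2)
step 4: 0010100100
position 1 holds 0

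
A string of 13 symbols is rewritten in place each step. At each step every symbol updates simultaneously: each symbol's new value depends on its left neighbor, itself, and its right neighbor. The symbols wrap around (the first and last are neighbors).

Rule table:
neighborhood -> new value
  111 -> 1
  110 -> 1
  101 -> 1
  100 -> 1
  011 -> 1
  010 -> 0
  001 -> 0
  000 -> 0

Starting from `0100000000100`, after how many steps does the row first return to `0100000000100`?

0010000000010
0001000000001
1000100000000
0100010000000
0010001000000
0001000100000
0000100010000
0000010001000
0000001000100
0000000100010
0000000010001
1000000001000
0100000000100

13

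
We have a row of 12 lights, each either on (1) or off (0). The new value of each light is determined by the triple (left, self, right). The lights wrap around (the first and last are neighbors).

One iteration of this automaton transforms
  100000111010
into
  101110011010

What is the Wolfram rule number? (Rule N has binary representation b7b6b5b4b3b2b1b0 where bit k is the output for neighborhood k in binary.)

197

position 7: 111 → 1  (bit 7 = 1)
position 8: 110 → 1  (bit 6 = 1)
position 9: 101 → 0  (bit 5 = 0)
position 1: 100 → 0  (bit 4 = 0)
position 6: 011 → 0  (bit 3 = 0)
position 0: 010 → 1  (bit 2 = 1)
position 5: 001 → 0  (bit 1 = 0)
position 2: 000 → 1  (bit 0 = 1)
bits b7..b0 = 11000101 = 197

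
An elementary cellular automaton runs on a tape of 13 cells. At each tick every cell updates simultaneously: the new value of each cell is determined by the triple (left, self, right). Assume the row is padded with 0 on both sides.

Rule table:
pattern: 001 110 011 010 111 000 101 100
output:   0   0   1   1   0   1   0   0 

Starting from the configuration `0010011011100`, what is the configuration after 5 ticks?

1010010010101

1010010010001
1010010010101
1010010010101  (fixed point — unchanged through tick 5)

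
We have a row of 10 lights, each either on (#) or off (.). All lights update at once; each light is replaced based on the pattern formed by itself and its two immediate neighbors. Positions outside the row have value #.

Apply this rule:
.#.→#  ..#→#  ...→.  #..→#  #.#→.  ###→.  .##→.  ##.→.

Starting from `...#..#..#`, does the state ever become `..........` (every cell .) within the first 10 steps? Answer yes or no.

yes

#.#######.
..........
all cells are . at step 2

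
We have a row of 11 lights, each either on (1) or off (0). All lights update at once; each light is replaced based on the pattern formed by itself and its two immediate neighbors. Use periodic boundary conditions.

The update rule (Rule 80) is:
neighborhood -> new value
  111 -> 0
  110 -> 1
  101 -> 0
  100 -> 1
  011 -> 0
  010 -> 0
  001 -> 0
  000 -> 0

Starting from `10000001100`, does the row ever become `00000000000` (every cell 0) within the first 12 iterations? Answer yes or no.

no

iteration 1: 01000000110
iteration 2: 00100000011
iteration 3: 10010000001
iteration 4: 11001000000
iteration 5: 01100100000
iteration 6: 00110010000
iteration 7: 00011001000
iteration 8: 00001100100
iteration 9: 00000110010
iteration 10: 00000011001
iteration 11: 10000001100  (repeats iteration 0; period 11)
iteration 12: 01000000110
iteration 12 is 01000000110, still not uniform 0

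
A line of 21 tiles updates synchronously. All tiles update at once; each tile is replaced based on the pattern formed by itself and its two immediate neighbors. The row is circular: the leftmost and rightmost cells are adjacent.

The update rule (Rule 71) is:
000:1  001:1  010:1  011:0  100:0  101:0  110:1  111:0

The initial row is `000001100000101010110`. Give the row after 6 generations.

generation 1: 111110101111101010010
generation 2: 000010100000101010110
generation 3: 111110101111101010010  (repeats generation 1; period 2)
generation 6: 000010100000101010110

000010100000101010110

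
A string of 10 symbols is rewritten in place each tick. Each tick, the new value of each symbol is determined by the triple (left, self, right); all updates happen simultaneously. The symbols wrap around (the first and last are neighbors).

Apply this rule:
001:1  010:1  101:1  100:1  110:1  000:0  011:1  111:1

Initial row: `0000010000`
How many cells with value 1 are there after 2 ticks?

5

tick 1: 0000111000
tick 2: 0001111100
count of 1: 5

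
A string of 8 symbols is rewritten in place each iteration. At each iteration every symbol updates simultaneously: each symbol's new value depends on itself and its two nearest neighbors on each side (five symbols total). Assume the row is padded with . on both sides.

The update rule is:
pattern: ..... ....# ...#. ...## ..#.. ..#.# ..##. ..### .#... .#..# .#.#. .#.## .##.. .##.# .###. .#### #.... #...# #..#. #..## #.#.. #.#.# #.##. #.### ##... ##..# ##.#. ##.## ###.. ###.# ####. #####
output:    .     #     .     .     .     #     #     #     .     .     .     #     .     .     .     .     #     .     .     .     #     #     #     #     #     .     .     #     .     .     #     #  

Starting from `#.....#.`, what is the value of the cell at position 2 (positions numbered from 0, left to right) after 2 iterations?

#

iteration 1: ..#.#...
iteration 2: #.#.#.#.
position 2 holds #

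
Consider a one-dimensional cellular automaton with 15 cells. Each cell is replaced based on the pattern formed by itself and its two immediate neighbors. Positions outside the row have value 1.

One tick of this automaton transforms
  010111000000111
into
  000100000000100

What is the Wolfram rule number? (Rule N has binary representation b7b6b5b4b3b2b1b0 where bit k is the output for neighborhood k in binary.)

8

position 4: 111 → 0  (bit 7 = 0)
position 5: 110 → 0  (bit 6 = 0)
position 0: 101 → 0  (bit 5 = 0)
position 6: 100 → 0  (bit 4 = 0)
position 3: 011 → 1  (bit 3 = 1)
position 1: 010 → 0  (bit 2 = 0)
position 11: 001 → 0  (bit 1 = 0)
position 7: 000 → 0  (bit 0 = 0)
bits b7..b0 = 00001000 = 8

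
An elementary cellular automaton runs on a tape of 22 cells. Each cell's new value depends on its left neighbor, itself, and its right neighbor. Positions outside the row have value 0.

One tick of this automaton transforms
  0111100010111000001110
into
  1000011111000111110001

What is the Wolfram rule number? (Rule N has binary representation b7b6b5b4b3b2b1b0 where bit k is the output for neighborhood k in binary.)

position 2: 111 → 0  (bit 7 = 0)
position 4: 110 → 0  (bit 6 = 0)
position 9: 101 → 1  (bit 5 = 1)
position 5: 100 → 1  (bit 4 = 1)
position 1: 011 → 0  (bit 3 = 0)
position 8: 010 → 1  (bit 2 = 1)
position 0: 001 → 1  (bit 1 = 1)
position 6: 000 → 1  (bit 0 = 1)
bits b7..b0 = 00110111 = 55

55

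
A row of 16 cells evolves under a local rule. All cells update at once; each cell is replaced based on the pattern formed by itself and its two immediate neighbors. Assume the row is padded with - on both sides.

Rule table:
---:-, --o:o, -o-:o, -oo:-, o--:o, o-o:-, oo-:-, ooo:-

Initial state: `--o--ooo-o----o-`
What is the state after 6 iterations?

oooooo---ooo--oo

-oooo----oo--ooo
o----o--o--oo---
oo--ooooooo--o--
--oo-------oooo-
-o--o-----o----o
oooooo---ooo--oo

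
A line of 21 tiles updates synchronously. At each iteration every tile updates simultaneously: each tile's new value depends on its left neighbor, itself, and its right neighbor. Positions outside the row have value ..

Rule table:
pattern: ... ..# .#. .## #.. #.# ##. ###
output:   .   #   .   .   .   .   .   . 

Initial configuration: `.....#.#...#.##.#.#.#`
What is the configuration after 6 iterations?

iteration 1: ....#.....#..........
iteration 2: ...#.....#...........
iteration 3: ..#.....#............
iteration 4: .#.....#.............
iteration 5: #.....#..............
iteration 6: .....#...............

.....#...............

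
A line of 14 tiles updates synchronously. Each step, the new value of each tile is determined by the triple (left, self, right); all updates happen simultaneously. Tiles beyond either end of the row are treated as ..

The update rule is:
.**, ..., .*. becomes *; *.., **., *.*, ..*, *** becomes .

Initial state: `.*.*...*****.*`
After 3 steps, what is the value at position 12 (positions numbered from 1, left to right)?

.*.*.*.*.....*
.*.*.*.*.***.*
.*.*.*.*.*...*
position 12 holds .

.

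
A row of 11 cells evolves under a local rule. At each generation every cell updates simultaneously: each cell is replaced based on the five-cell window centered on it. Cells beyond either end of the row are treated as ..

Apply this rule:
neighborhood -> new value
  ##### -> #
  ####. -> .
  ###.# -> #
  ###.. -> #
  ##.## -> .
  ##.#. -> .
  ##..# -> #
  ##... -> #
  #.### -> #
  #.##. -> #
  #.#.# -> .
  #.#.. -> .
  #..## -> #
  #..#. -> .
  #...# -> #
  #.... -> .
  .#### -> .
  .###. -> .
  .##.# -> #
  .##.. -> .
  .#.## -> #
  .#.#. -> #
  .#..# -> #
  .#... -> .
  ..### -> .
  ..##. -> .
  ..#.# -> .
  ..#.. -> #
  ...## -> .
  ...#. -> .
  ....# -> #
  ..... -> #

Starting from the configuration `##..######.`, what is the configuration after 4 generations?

generation 1: ..##..##.##
generation 2: #...##.#.#.
generation 3: #.#..#..#..
generation 4: .#.#.##.#..

.#.#.##.#..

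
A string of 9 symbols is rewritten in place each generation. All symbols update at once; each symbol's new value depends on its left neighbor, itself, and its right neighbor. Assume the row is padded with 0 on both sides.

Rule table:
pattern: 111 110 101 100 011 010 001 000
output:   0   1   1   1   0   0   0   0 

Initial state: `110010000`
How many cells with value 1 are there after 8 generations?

generation 1: 011001000
generation 2: 001100100
generation 3: 000110010
generation 4: 000011001
generation 5: 000001100
generation 6: 000000110
generation 7: 000000011
generation 8: 000000001
count of 1: 1

1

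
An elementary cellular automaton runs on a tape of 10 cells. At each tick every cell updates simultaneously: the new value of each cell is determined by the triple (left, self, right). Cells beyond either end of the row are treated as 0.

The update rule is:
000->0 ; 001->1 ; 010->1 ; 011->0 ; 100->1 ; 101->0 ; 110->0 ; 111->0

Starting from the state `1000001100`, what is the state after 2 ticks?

1100010010
0010111111

0010111111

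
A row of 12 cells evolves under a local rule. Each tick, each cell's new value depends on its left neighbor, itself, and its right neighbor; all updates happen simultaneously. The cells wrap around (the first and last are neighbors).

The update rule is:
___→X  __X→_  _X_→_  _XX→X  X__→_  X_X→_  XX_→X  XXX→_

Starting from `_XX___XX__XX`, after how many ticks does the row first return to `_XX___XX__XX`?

2

_XX_X_XX__XX
_XX___XX__XX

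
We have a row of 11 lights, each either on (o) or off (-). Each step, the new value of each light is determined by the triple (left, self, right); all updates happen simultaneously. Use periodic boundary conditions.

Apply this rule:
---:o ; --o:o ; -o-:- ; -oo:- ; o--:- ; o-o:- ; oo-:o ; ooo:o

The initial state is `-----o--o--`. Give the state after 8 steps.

oo-ooooo-oo

ooooo--o--o
ooooo-o--o-
-oooo---o--
o-ooo-oo--o
o--oo--o-o-
--o-o-o----
oo------ooo
oo-ooooo-oo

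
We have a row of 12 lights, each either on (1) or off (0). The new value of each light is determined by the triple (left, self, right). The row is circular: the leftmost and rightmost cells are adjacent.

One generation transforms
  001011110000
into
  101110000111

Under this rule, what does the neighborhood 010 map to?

1

At position 2 the neighborhood is 010; the next row has 1 there.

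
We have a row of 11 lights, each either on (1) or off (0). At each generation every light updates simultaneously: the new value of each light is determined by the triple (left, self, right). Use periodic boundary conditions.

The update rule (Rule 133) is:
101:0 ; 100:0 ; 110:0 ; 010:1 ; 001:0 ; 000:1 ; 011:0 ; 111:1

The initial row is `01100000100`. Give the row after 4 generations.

01110100101

00001110101
01100100101
00000100101
01110100101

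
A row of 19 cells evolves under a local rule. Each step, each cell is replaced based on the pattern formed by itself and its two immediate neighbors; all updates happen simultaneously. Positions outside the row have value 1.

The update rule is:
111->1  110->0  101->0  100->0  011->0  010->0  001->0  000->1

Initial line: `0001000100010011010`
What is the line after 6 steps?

step 1: 0100010001000000000
step 2: 0001000100011111110
step 3: 0100010001001111100
step 4: 0001000100000111000
step 5: 0100010001110010010
step 6: 0001000100100000000

0001000100100000000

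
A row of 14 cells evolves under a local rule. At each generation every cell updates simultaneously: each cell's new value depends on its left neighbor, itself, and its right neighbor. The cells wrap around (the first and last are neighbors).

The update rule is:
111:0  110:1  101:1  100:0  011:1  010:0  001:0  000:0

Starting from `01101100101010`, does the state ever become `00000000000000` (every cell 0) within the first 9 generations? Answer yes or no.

generation 1: 01111100010100
generation 2: 01000100001000
generation 3: 00000000000000
all cells are 0 at generation 3

yes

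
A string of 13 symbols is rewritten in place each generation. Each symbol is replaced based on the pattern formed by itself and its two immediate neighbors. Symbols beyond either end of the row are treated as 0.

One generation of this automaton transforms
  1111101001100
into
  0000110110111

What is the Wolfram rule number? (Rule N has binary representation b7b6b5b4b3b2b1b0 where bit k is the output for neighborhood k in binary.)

position 1: 111 → 0  (bit 7 = 0)
position 4: 110 → 1  (bit 6 = 1)
position 5: 101 → 1  (bit 5 = 1)
position 7: 100 → 1  (bit 4 = 1)
position 0: 011 → 0  (bit 3 = 0)
position 6: 010 → 0  (bit 2 = 0)
position 8: 001 → 1  (bit 1 = 1)
position 12: 000 → 1  (bit 0 = 1)
bits b7..b0 = 01110011 = 115

115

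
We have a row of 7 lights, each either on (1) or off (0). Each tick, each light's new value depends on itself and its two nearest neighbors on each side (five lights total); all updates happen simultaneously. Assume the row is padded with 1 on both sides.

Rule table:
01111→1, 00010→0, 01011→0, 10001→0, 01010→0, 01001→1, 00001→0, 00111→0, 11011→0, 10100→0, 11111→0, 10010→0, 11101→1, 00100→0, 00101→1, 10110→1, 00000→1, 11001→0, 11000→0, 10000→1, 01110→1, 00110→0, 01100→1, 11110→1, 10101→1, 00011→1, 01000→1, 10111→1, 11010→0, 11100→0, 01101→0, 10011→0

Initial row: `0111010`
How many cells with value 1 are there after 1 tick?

0111010
count of 1: 4

4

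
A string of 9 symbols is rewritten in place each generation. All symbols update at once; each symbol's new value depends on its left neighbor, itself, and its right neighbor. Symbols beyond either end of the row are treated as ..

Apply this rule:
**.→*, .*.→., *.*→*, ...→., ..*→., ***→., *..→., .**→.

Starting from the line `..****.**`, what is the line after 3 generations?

.....**.*
......**.
.......*.

.......*.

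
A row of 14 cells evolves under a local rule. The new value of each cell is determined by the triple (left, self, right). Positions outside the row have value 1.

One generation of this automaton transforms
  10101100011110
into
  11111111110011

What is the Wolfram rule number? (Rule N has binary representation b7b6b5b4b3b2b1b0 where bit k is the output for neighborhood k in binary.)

127

position 10: 111 → 0  (bit 7 = 0)
position 0: 110 → 1  (bit 6 = 1)
position 1: 101 → 1  (bit 5 = 1)
position 6: 100 → 1  (bit 4 = 1)
position 4: 011 → 1  (bit 3 = 1)
position 2: 010 → 1  (bit 2 = 1)
position 8: 001 → 1  (bit 1 = 1)
position 7: 000 → 1  (bit 0 = 1)
bits b7..b0 = 01111111 = 127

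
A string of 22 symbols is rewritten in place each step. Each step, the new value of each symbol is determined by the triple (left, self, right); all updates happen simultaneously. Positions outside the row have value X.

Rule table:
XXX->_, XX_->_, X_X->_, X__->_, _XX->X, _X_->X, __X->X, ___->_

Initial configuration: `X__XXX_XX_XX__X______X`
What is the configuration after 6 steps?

_X_X__XX__XX___XX__XX_

__XX___X__X__XX_____XX
_XX___XX_XX_XX_____XX_
_X___XX__X__X_____XX__
_X__XX__XX_XX____XX__X
_X_XX__XX__X____XX__XX
_X_X__XX__XX___XX__XX_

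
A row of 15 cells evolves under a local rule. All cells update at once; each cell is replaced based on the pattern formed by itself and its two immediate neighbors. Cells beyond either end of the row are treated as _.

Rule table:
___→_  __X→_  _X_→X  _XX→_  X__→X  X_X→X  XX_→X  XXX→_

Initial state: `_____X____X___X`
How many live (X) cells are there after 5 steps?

_____XX___XX__X
______XX___XX_X
_______XX___XXX
________XX____X
_________XX___X
count of X: 3

3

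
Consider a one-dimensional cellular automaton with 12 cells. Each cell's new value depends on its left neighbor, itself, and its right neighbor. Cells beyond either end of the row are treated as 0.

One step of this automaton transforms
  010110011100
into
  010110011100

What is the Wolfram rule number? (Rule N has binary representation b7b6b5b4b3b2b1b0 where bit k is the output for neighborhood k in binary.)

204

position 8: 111 → 1  (bit 7 = 1)
position 4: 110 → 1  (bit 6 = 1)
position 2: 101 → 0  (bit 5 = 0)
position 5: 100 → 0  (bit 4 = 0)
position 3: 011 → 1  (bit 3 = 1)
position 1: 010 → 1  (bit 2 = 1)
position 0: 001 → 0  (bit 1 = 0)
position 11: 000 → 0  (bit 0 = 0)
bits b7..b0 = 11001100 = 204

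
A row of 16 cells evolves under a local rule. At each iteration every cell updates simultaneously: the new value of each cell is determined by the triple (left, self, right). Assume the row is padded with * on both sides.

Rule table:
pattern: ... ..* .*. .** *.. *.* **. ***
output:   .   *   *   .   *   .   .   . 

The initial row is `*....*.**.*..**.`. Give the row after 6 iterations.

iteration 1: .*..**....***...
iteration 2: .***..*..*...*.*
iteration 3: ....*******.**..
iteration 4: *..*..........**
iteration 5: .****........*..
iteration 6: .....*......****

.....*......****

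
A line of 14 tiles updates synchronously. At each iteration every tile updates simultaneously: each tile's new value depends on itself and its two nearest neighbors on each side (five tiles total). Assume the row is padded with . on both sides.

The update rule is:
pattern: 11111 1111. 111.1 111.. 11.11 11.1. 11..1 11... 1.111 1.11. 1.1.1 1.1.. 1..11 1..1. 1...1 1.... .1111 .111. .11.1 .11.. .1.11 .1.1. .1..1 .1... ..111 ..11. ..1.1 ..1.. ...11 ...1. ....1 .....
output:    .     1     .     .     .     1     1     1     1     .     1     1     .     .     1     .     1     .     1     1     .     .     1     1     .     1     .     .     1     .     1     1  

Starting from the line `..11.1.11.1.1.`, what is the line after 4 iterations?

1..11111.1..1.

111111..111.11
.1..1.1......1
..1...11.111..
1..11111.1..1.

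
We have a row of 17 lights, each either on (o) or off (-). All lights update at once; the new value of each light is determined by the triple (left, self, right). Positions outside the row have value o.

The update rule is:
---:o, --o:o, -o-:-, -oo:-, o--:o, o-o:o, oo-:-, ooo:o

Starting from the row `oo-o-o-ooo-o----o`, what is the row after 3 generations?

o-o-o-o-o-o-o--o-

o-o-o-o-o-o-oooo-
-o-o-o-o-o-o-oo-o
o-o-o-o-o-o-o--o-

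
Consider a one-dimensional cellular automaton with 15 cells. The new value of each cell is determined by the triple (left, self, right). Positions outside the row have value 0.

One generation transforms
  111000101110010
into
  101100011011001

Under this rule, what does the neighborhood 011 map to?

1

At position 0 the neighborhood is 011; the next row has 1 there.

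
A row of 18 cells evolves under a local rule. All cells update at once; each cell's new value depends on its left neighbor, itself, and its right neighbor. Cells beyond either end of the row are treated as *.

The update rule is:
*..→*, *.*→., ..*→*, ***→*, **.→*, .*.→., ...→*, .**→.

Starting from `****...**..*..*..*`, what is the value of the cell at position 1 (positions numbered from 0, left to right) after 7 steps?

*

*******.***.**.**.
*******..**..*..*.
*********.***.**..
*********..**..***
***********.***.**
***********..**..*
*************.***.
position 1 holds *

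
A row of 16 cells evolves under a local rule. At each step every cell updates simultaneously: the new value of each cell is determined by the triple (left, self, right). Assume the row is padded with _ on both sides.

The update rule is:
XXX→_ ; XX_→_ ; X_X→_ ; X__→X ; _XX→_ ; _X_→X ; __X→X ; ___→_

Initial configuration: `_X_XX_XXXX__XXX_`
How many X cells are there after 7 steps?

6

XX________XX___X
__X______X__X_XX
_XXX____XXXXX___
X___X__X_____X__
XX_XXXXXX___XXX_
_________X_X___X
________XX_XX_XX
count of X: 6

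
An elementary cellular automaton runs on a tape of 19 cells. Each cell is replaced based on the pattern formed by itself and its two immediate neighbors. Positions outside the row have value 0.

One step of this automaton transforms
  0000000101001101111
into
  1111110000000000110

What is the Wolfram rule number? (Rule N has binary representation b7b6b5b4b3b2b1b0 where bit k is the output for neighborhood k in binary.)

129

position 16: 111 → 1  (bit 7 = 1)
position 13: 110 → 0  (bit 6 = 0)
position 8: 101 → 0  (bit 5 = 0)
position 10: 100 → 0  (bit 4 = 0)
position 12: 011 → 0  (bit 3 = 0)
position 7: 010 → 0  (bit 2 = 0)
position 6: 001 → 0  (bit 1 = 0)
position 0: 000 → 1  (bit 0 = 1)
bits b7..b0 = 10000001 = 129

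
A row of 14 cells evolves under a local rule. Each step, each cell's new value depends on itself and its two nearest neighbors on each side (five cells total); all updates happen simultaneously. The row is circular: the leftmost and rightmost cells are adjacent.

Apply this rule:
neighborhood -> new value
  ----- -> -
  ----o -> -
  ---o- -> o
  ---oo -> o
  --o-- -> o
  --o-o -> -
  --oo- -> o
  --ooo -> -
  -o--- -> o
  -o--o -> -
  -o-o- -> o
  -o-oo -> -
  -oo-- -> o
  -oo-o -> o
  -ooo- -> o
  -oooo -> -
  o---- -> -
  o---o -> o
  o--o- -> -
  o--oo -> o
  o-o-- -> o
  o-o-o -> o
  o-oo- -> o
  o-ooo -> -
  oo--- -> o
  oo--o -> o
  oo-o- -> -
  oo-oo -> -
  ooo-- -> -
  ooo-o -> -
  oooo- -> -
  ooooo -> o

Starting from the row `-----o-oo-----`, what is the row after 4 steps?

----o--ooo----
---oo-o-o-o---
--ooo-oooooo--
-o-o----oo--o-

-o-o----oo--o-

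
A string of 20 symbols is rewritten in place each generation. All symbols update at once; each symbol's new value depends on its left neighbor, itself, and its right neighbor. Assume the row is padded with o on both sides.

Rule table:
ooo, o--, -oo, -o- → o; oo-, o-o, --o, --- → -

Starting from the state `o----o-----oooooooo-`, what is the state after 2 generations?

-oo--o-o---oooooo-o-

-o---oo----ooooooo--
-oo--o-o---oooooo-o-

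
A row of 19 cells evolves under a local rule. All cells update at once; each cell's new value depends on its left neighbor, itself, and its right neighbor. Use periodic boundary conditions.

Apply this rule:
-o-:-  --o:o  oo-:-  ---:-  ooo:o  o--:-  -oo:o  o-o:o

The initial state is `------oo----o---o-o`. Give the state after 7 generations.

o----o---o-o------o

generation 1: -----oo----o---o-o-
generation 2: ----oo----o---o-o--
generation 3: ---oo----o---o-o---
generation 4: --oo----o---o-o----
generation 5: -oo----o---o-o-----
generation 6: oo----o---o-o------
generation 7: o----o---o-o------o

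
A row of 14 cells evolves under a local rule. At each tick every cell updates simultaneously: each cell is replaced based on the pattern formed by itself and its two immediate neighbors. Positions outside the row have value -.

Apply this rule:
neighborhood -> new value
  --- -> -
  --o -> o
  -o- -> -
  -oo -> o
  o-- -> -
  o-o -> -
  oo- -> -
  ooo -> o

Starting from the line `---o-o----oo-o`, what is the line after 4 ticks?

------oo------

tick 1: --o------oo---
tick 2: -o------oo----
tick 3: o------oo-----
tick 4: ------oo------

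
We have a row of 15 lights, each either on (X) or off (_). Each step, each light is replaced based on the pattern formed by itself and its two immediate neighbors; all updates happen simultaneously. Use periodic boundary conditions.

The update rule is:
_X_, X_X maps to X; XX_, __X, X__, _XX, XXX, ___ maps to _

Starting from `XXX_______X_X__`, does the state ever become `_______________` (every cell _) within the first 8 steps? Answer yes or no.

yes

__________XXX__
_______________
all cells are _ at step 2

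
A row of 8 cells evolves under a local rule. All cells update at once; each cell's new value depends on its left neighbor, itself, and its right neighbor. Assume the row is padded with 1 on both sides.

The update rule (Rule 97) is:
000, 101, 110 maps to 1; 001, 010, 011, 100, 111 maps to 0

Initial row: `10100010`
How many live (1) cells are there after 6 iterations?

11001001
01000000
10011110
10000011
10111000
11001010
count of 1: 4

4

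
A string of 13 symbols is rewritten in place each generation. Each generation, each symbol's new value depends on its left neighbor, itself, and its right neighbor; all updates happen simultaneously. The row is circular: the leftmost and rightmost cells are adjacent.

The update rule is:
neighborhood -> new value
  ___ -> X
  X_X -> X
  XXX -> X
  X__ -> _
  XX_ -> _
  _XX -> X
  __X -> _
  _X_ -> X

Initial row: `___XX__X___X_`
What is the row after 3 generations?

_XX_XXXXXXXXX

XX_X___X_X_X_
X_XX_X_XXXXXX
_XX_XXXXXXXXX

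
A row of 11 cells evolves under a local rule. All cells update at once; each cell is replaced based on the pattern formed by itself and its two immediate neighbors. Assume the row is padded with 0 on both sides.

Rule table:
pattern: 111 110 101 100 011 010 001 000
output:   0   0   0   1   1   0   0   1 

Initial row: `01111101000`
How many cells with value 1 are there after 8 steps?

5

01000000111
00111110100
10100000011
00011111010
11010000001
10001111100
01101000011
01000111010
count of 1: 5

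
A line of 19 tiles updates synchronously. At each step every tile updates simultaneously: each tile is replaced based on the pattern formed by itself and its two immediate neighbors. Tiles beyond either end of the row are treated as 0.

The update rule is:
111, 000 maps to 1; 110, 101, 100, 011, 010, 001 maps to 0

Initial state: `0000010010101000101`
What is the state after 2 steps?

0110011111111000111

1111000000000010000
0110011111111000111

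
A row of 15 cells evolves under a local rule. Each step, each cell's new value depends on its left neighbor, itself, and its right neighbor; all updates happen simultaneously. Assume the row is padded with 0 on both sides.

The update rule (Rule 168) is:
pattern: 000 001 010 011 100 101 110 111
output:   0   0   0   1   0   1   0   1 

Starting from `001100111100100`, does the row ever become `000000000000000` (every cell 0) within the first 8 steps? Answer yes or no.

yes

001000111000000
000000110000000
000000100000000
000000000000000
all cells are 0 at step 4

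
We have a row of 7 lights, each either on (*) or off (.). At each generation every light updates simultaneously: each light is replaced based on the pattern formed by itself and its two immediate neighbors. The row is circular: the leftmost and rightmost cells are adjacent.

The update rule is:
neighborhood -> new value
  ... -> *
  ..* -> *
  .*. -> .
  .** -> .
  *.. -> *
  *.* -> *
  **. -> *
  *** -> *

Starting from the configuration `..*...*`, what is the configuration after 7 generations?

*.***.*

**.***.
.**.***
*.**.**
**.**.*
***.**.
.***.**
*.***.*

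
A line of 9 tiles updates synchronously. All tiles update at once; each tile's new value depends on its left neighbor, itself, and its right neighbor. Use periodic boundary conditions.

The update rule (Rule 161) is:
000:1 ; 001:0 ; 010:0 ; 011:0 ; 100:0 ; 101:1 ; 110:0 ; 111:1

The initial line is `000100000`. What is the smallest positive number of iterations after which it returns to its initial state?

110001111
100100111
000000011
011111000
001110011
000100000

6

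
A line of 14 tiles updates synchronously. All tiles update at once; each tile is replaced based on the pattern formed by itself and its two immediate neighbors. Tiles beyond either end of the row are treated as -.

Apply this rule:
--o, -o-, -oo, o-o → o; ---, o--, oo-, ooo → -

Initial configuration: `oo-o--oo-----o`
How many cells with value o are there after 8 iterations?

3

o-oo-oo-----oo
ooo-oo-----oo-
o--oo-----oo--
o-oo-----oo---
ooo-----oo----
o------oo-----
o-----oo------
o----oo-------
count of o: 3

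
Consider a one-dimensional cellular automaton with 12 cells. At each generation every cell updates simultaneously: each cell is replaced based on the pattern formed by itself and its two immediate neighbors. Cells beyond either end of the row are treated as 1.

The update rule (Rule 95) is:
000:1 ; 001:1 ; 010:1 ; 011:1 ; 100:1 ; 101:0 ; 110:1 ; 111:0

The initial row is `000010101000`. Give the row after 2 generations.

000010101000

111110101111
000010101000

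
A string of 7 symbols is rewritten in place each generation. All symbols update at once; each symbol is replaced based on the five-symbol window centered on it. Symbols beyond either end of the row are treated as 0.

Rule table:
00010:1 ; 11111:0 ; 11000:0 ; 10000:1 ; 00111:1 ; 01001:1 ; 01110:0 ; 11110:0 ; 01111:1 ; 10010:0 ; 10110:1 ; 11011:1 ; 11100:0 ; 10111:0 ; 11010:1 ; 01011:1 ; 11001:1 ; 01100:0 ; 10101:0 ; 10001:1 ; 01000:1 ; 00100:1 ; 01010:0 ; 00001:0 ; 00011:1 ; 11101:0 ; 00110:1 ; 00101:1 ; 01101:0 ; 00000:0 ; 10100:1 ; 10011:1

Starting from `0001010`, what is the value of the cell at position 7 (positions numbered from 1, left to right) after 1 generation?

generation 1: 0011011
position 7 holds 1

1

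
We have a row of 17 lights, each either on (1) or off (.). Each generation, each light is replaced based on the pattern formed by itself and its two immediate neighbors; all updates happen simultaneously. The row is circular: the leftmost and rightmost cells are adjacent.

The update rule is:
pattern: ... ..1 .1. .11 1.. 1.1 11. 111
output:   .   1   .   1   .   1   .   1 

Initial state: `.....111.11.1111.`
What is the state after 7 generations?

1.11.1111......11

....111.11.1111..
...111.11.1111...
..111.11.1111....
.111.11.1111.....
111.11.1111......
11.11.1111......1
1.11.1111......11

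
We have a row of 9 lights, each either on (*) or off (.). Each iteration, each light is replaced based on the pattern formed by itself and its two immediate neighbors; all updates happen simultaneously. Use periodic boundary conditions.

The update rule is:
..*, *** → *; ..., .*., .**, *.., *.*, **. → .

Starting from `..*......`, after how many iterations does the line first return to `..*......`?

9

.*.......
*........
........*
.......*.
......*..
.....*...
....*....
...*.....
..*......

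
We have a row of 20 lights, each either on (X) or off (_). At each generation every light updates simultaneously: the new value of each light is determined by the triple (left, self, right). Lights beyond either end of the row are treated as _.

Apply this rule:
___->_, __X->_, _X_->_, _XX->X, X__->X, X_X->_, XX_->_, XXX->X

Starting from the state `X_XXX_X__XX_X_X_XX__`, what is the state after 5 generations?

generation 1: __XX___X_X______X_X_
generation 2: __X_X_____X________X
generation 3: _____X_____X________
generation 4: ______X_____X_______
generation 5: _______X_____X______

_______X_____X______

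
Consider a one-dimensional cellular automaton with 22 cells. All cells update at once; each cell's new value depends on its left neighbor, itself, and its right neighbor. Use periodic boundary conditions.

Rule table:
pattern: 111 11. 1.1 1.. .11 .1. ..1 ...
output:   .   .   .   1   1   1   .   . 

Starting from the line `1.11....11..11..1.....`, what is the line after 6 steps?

1.1.1.1.1.1.1.1.1.1.1.

1.1.1...1.1.1.1.11....
1.1.11..1.1.1.1.1.1...
1.1.1.1.1.1.1.1.1.11..
1.1.1.1.1.1.1.1.1.1.1.
1.1.1.1.1.1.1.1.1.1.1.  (fixed point — unchanged through step 6)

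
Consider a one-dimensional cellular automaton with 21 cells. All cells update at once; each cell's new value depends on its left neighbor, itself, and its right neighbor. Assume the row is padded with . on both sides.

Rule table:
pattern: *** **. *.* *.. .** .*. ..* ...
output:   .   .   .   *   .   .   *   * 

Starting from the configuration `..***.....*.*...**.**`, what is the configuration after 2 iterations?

iteration 1: **...*****...***.....
iteration 2: ..***.....***...*****

..***.....***...*****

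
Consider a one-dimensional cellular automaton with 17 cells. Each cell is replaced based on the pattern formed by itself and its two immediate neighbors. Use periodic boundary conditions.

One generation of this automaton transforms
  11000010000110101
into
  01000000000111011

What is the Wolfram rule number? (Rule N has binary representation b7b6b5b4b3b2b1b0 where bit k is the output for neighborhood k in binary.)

104

position 0: 111 → 0  (bit 7 = 0)
position 1: 110 → 1  (bit 6 = 1)
position 13: 101 → 1  (bit 5 = 1)
position 2: 100 → 0  (bit 4 = 0)
position 11: 011 → 1  (bit 3 = 1)
position 6: 010 → 0  (bit 2 = 0)
position 5: 001 → 0  (bit 1 = 0)
position 3: 000 → 0  (bit 0 = 0)
bits b7..b0 = 01101000 = 104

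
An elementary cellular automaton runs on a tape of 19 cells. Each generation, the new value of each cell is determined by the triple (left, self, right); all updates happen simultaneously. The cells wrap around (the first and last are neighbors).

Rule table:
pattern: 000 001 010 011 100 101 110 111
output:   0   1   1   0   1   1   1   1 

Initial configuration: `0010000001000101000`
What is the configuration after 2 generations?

1011100101110111110

0111000011101111100
1011100101110111110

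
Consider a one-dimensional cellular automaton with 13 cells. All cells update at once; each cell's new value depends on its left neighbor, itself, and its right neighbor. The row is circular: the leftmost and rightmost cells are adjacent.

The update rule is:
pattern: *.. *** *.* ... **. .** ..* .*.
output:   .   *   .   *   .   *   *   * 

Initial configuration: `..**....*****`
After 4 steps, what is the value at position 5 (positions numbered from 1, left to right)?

*

step 1: .**..*******.
step 2: **..*******..
step 3: *..*******..*
step 4: ..*******..**
position 5 holds *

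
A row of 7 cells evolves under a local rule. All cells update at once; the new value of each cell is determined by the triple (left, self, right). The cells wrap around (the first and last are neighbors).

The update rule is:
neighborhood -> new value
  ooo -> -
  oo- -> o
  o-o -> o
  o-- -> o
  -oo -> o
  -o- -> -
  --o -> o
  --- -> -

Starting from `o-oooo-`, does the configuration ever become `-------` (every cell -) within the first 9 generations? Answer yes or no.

yes

-oo--oo
ooooooo
-------
all cells are - at generation 3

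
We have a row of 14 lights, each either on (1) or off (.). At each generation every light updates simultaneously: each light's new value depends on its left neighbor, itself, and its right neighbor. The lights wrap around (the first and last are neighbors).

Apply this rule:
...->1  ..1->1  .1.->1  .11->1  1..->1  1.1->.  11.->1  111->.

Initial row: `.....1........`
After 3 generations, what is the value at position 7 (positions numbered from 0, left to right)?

generation 1: 11111111111111
generation 2: ..............
generation 3: 11111111111111
position 7 holds 1

1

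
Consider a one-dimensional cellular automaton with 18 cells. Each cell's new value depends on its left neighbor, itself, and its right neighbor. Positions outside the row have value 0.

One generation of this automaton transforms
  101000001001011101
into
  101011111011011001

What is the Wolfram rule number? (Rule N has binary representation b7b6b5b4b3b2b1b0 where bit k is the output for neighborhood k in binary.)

position 14: 111 → 1  (bit 7 = 1)
position 15: 110 → 0  (bit 6 = 0)
position 1: 101 → 0  (bit 5 = 0)
position 3: 100 → 0  (bit 4 = 0)
position 13: 011 → 1  (bit 3 = 1)
position 0: 010 → 1  (bit 2 = 1)
position 7: 001 → 1  (bit 1 = 1)
position 4: 000 → 1  (bit 0 = 1)
bits b7..b0 = 10001111 = 143

143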